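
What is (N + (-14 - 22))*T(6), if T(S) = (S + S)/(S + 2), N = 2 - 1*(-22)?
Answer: -18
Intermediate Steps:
N = 24 (N = 2 + 22 = 24)
T(S) = 2*S/(2 + S) (T(S) = (2*S)/(2 + S) = 2*S/(2 + S))
(N + (-14 - 22))*T(6) = (24 + (-14 - 22))*(2*6/(2 + 6)) = (24 - 36)*(2*6/8) = -24*6/8 = -12*3/2 = -18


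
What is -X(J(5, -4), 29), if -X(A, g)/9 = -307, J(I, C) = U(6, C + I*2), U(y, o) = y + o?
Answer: -2763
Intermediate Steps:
U(y, o) = o + y
J(I, C) = 6 + C + 2*I (J(I, C) = (C + I*2) + 6 = (C + 2*I) + 6 = 6 + C + 2*I)
X(A, g) = 2763 (X(A, g) = -9*(-307) = 2763)
-X(J(5, -4), 29) = -1*2763 = -2763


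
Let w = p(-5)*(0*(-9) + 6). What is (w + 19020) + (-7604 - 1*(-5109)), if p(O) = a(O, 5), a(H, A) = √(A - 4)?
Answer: 16531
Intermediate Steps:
a(H, A) = √(-4 + A)
p(O) = 1 (p(O) = √(-4 + 5) = √1 = 1)
w = 6 (w = 1*(0*(-9) + 6) = 1*(0 + 6) = 1*6 = 6)
(w + 19020) + (-7604 - 1*(-5109)) = (6 + 19020) + (-7604 - 1*(-5109)) = 19026 + (-7604 + 5109) = 19026 - 2495 = 16531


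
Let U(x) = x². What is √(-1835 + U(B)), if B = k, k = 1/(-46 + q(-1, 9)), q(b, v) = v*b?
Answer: I*√5550874/55 ≈ 42.837*I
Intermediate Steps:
q(b, v) = b*v
k = -1/55 (k = 1/(-46 - 1*9) = 1/(-46 - 9) = 1/(-55) = -1/55 ≈ -0.018182)
B = -1/55 ≈ -0.018182
√(-1835 + U(B)) = √(-1835 + (-1/55)²) = √(-1835 + 1/3025) = √(-5550874/3025) = I*√5550874/55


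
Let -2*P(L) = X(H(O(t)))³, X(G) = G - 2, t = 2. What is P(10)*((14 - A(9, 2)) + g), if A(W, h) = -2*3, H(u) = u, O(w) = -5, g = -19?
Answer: 343/2 ≈ 171.50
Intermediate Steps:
A(W, h) = -6
X(G) = -2 + G
P(L) = 343/2 (P(L) = -(-2 - 5)³/2 = -½*(-7)³ = -½*(-343) = 343/2)
P(10)*((14 - A(9, 2)) + g) = 343*((14 - 1*(-6)) - 19)/2 = 343*((14 + 6) - 19)/2 = 343*(20 - 19)/2 = (343/2)*1 = 343/2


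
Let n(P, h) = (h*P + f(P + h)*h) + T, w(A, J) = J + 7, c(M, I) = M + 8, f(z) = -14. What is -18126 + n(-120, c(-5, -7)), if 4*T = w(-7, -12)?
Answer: -74117/4 ≈ -18529.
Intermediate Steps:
c(M, I) = 8 + M
w(A, J) = 7 + J
T = -5/4 (T = (7 - 12)/4 = (¼)*(-5) = -5/4 ≈ -1.2500)
n(P, h) = -5/4 - 14*h + P*h (n(P, h) = (h*P - 14*h) - 5/4 = (P*h - 14*h) - 5/4 = (-14*h + P*h) - 5/4 = -5/4 - 14*h + P*h)
-18126 + n(-120, c(-5, -7)) = -18126 + (-5/4 - 14*(8 - 5) - 120*(8 - 5)) = -18126 + (-5/4 - 14*3 - 120*3) = -18126 + (-5/4 - 42 - 360) = -18126 - 1613/4 = -74117/4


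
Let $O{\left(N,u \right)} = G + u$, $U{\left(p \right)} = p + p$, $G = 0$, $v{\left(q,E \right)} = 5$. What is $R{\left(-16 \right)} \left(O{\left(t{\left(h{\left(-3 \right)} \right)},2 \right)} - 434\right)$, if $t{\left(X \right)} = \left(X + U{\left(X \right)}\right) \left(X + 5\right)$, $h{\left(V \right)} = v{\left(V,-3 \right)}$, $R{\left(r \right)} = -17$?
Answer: $7344$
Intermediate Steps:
$h{\left(V \right)} = 5$
$U{\left(p \right)} = 2 p$
$t{\left(X \right)} = 3 X \left(5 + X\right)$ ($t{\left(X \right)} = \left(X + 2 X\right) \left(X + 5\right) = 3 X \left(5 + X\right)$)
$O{\left(N,u \right)} = u$ ($O{\left(N,u \right)} = 0 + u = u$)
$R{\left(-16 \right)} \left(O{\left(t{\left(h{\left(-3 \right)} \right)},2 \right)} - 434\right) = - 17 \left(2 - 434\right) = \left(-17\right) \left(-432\right) = 7344$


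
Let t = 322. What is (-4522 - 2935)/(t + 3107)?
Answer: -7457/3429 ≈ -2.1747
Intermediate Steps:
(-4522 - 2935)/(t + 3107) = (-4522 - 2935)/(322 + 3107) = -7457/3429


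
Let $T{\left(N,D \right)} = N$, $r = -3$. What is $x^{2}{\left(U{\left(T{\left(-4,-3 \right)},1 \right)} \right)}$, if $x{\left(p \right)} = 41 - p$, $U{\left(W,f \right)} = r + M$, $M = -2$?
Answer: $2116$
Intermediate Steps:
$U{\left(W,f \right)} = -5$ ($U{\left(W,f \right)} = -3 - 2 = -5$)
$x^{2}{\left(U{\left(T{\left(-4,-3 \right)},1 \right)} \right)} = \left(41 - -5\right)^{2} = \left(41 + 5\right)^{2} = 46^{2} = 2116$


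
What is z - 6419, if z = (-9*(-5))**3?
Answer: 84706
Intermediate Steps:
z = 91125 (z = 45**3 = 91125)
z - 6419 = 91125 - 6419 = 84706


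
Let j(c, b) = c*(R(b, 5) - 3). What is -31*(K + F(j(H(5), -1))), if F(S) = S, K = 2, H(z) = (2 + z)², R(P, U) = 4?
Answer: -1581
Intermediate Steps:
j(c, b) = c (j(c, b) = c*(4 - 3) = c*1 = c)
-31*(K + F(j(H(5), -1))) = -31*(2 + (2 + 5)²) = -31*(2 + 7²) = -31*(2 + 49) = -31*51 = -1581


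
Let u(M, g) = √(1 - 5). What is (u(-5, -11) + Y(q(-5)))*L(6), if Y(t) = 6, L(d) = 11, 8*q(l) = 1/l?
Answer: 66 + 22*I ≈ 66.0 + 22.0*I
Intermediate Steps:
q(l) = 1/(8*l)
u(M, g) = 2*I (u(M, g) = √(-4) = 2*I)
(u(-5, -11) + Y(q(-5)))*L(6) = (2*I + 6)*11 = (6 + 2*I)*11 = 66 + 22*I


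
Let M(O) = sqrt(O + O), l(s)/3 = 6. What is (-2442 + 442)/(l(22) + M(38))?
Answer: -4500/31 + 500*sqrt(19)/31 ≈ -74.856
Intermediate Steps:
l(s) = 18 (l(s) = 3*6 = 18)
M(O) = sqrt(2)*sqrt(O) (M(O) = sqrt(2*O) = sqrt(2)*sqrt(O))
(-2442 + 442)/(l(22) + M(38)) = (-2442 + 442)/(18 + sqrt(2)*sqrt(38)) = -2000/(18 + 2*sqrt(19))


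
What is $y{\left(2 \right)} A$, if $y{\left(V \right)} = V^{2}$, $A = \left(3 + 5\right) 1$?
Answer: $32$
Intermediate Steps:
$A = 8$ ($A = 8 \cdot 1 = 8$)
$y{\left(2 \right)} A = 2^{2} \cdot 8 = 4 \cdot 8 = 32$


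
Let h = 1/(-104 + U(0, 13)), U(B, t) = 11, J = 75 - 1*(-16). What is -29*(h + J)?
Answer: -245398/93 ≈ -2638.7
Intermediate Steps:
J = 91 (J = 75 + 16 = 91)
h = -1/93 (h = 1/(-104 + 11) = 1/(-93) = -1/93 ≈ -0.010753)
-29*(h + J) = -29*(-1/93 + 91) = -29*8462/93 = -245398/93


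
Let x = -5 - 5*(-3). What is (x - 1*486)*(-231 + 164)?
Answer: 31892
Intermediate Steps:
x = 10 (x = -5 + 15 = 10)
(x - 1*486)*(-231 + 164) = (10 - 1*486)*(-231 + 164) = (10 - 486)*(-67) = -476*(-67) = 31892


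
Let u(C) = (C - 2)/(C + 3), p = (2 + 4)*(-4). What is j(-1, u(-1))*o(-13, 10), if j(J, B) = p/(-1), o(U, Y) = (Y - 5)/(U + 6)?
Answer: -120/7 ≈ -17.143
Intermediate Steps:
p = -24 (p = 6*(-4) = -24)
u(C) = (-2 + C)/(3 + C)
o(U, Y) = (-5 + Y)/(6 + U)
j(J, B) = 24 (j(J, B) = -24/(-1) = -24*(-1) = 24)
j(-1, u(-1))*o(-13, 10) = 24*((-5 + 10)/(6 - 13)) = 24*(5/(-7)) = 24*(-⅐*5) = 24*(-5/7) = -120/7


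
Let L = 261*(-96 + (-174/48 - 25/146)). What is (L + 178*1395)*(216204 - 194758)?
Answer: 1391863618377/292 ≈ 4.7667e+9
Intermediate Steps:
L = -15211341/584 (L = 261*(-96 + (-174*1/48 - 25*1/146)) = 261*(-96 + (-29/8 - 25/146)) = 261*(-96 - 2217/584) = 261*(-58281/584) = -15211341/584 ≈ -26047.)
(L + 178*1395)*(216204 - 194758) = (-15211341/584 + 178*1395)*(216204 - 194758) = (-15211341/584 + 248310)*21446 = (129801699/584)*21446 = 1391863618377/292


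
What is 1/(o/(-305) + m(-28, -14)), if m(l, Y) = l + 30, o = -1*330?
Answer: 61/188 ≈ 0.32447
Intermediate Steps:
o = -330
m(l, Y) = 30 + l
1/(o/(-305) + m(-28, -14)) = 1/(-330/(-305) + (30 - 28)) = 1/(-330*(-1/305) + 2) = 1/(66/61 + 2) = 1/(188/61) = 61/188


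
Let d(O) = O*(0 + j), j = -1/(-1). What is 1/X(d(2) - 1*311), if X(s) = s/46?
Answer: -46/309 ≈ -0.14887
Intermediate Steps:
j = 1 (j = -1*(-1) = 1)
d(O) = O (d(O) = O*(0 + 1) = O*1 = O)
X(s) = s/46 (X(s) = s*(1/46) = s/46)
1/X(d(2) - 1*311) = 1/((2 - 1*311)/46) = 1/((2 - 311)/46) = 1/((1/46)*(-309)) = 1/(-309/46) = -46/309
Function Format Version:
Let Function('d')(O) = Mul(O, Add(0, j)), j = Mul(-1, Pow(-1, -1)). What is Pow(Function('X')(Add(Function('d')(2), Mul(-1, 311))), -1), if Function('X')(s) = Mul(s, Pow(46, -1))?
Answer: Rational(-46, 309) ≈ -0.14887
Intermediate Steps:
j = 1 (j = Mul(-1, -1) = 1)
Function('d')(O) = O (Function('d')(O) = Mul(O, Add(0, 1)) = Mul(O, 1) = O)
Function('X')(s) = Mul(Rational(1, 46), s) (Function('X')(s) = Mul(s, Rational(1, 46)) = Mul(Rational(1, 46), s))
Pow(Function('X')(Add(Function('d')(2), Mul(-1, 311))), -1) = Pow(Mul(Rational(1, 46), Add(2, Mul(-1, 311))), -1) = Pow(Mul(Rational(1, 46), Add(2, -311)), -1) = Pow(Mul(Rational(1, 46), -309), -1) = Pow(Rational(-309, 46), -1) = Rational(-46, 309)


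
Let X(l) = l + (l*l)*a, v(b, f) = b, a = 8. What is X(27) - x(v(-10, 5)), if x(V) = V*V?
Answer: 5759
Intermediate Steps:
x(V) = V**2
X(l) = l + 8*l**2 (X(l) = l + (l*l)*8 = l + l**2*8 = l + 8*l**2)
X(27) - x(v(-10, 5)) = 27*(1 + 8*27) - 1*(-10)**2 = 27*(1 + 216) - 1*100 = 27*217 - 100 = 5859 - 100 = 5759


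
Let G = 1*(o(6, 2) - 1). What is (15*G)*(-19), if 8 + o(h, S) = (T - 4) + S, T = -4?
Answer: 4275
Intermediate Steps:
o(h, S) = -16 + S (o(h, S) = -8 + ((-4 - 4) + S) = -8 + (-8 + S) = -16 + S)
G = -15 (G = 1*((-16 + 2) - 1) = 1*(-14 - 1) = 1*(-15) = -15)
(15*G)*(-19) = (15*(-15))*(-19) = -225*(-19) = 4275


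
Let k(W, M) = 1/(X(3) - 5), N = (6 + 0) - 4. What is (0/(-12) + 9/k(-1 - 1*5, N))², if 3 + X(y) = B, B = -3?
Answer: 9801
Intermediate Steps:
N = 2 (N = 6 - 4 = 2)
X(y) = -6 (X(y) = -3 - 3 = -6)
k(W, M) = -1/11 (k(W, M) = 1/(-6 - 5) = 1/(-11) = -1/11)
(0/(-12) + 9/k(-1 - 1*5, N))² = (0/(-12) + 9/(-1/11))² = (0*(-1/12) + 9*(-11))² = (0 - 99)² = (-99)² = 9801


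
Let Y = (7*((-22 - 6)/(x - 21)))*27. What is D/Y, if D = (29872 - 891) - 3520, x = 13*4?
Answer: -29233/196 ≈ -149.15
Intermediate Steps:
x = 52
Y = -5292/31 (Y = (7*((-22 - 6)/(52 - 21)))*27 = (7*(-28/31))*27 = -196/31*27 = -5292/31 ≈ -170.71)
D = 25461 (D = 28981 - 3520 = 25461)
D/Y = 25461/(-5292/31) = 25461*(-31/5292) = -29233/196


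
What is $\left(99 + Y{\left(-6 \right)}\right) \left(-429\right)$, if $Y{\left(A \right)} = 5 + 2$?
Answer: $-45474$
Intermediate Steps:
$Y{\left(A \right)} = 7$
$\left(99 + Y{\left(-6 \right)}\right) \left(-429\right) = \left(99 + 7\right) \left(-429\right) = 106 \left(-429\right) = -45474$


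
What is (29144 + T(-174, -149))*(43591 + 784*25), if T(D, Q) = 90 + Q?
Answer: 1837910235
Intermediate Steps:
(29144 + T(-174, -149))*(43591 + 784*25) = (29144 + (90 - 149))*(43591 + 784*25) = (29144 - 59)*(43591 + 19600) = 29085*63191 = 1837910235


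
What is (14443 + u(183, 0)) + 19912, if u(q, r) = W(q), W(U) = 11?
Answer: 34366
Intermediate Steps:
u(q, r) = 11
(14443 + u(183, 0)) + 19912 = (14443 + 11) + 19912 = 14454 + 19912 = 34366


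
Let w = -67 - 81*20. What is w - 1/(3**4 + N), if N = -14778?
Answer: -24793838/14697 ≈ -1687.0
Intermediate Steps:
w = -1687 (w = -67 - 1620 = -1687)
w - 1/(3**4 + N) = -1687 - 1/(3**4 - 14778) = -1687 - 1/(81 - 14778) = -1687 - 1/(-14697) = -1687 - 1*(-1/14697) = -1687 + 1/14697 = -24793838/14697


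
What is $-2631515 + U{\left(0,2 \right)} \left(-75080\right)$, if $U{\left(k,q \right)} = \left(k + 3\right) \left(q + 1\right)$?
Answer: $-3307235$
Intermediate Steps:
$U{\left(k,q \right)} = \left(1 + q\right) \left(3 + k\right)$ ($U{\left(k,q \right)} = \left(3 + k\right) \left(1 + q\right) = \left(1 + q\right) \left(3 + k\right)$)
$-2631515 + U{\left(0,2 \right)} \left(-75080\right) = -2631515 + \left(3 + 0 + 3 \cdot 2 + 0 \cdot 2\right) \left(-75080\right) = -2631515 + \left(3 + 0 + 6 + 0\right) \left(-75080\right) = -2631515 + 9 \left(-75080\right) = -2631515 - 675720 = -3307235$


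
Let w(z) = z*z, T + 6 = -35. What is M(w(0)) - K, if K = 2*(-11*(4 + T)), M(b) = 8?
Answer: -806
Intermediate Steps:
T = -41 (T = -6 - 35 = -41)
w(z) = z**2
K = 814 (K = 2*(-11*(4 - 41)) = 2*(-11*(-37)) = 2*407 = 814)
M(w(0)) - K = 8 - 1*814 = 8 - 814 = -806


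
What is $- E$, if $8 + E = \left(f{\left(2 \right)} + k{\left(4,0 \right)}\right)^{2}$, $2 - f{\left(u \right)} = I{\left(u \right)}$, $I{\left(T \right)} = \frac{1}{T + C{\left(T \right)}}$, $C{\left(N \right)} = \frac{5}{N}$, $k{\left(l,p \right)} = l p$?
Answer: $\frac{392}{81} \approx 4.8395$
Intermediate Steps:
$I{\left(T \right)} = \frac{1}{T + \frac{5}{T}}$
$f{\left(u \right)} = 2 - \frac{u}{5 + u^{2}}$
$E = - \frac{392}{81}$ ($E = -8 + \left(\left(2 - \frac{1}{2 + \frac{5}{2}}\right) + 4 \cdot 0\right)^{2} = -8 + \left(\left(2 - \frac{1}{2 + 5 \cdot \frac{1}{2}}\right) + 0\right)^{2} = -8 + \left(\left(2 - \frac{1}{2 + \frac{5}{2}}\right) + 0\right)^{2} = -8 + \left(\left(2 - \frac{1}{\frac{9}{2}}\right) + 0\right)^{2} = -8 + \left(\left(2 - \frac{2}{9}\right) + 0\right)^{2} = -8 + \left(\frac{16}{9} + 0\right)^{2} = -8 + \left(\frac{16}{9}\right)^{2} = -8 + \frac{256}{81} = - \frac{392}{81} \approx -4.8395$)
$- E = \left(-1\right) \left(- \frac{392}{81}\right) = \frac{392}{81}$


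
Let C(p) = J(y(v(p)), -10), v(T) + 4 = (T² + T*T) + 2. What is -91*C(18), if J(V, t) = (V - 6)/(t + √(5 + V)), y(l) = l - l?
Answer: -1092/19 - 546*√5/95 ≈ -70.325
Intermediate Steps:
v(T) = -2 + 2*T² (v(T) = -4 + ((T² + T*T) + 2) = -4 + ((T² + T²) + 2) = -4 + (2*T² + 2) = -4 + (2 + 2*T²) = -2 + 2*T²)
y(l) = 0
J(V, t) = (-6 + V)/(t + √(5 + V))
C(p) = -6/(-10 + √5) (C(p) = (-6 + 0)/(-10 + √(5 + 0)) = -6/(-10 + √5))
-91*C(18) = -91*(12/19 + 6*√5/95) = -1092/19 - 546*√5/95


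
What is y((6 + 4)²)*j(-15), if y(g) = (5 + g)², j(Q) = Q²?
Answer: 2480625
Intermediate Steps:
y((6 + 4)²)*j(-15) = (5 + (6 + 4)²)²*(-15)² = (5 + 10²)²*225 = (5 + 100)²*225 = 105²*225 = 11025*225 = 2480625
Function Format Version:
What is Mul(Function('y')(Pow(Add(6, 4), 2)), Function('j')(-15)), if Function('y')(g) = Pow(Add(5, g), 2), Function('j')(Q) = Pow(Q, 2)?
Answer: 2480625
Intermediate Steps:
Mul(Function('y')(Pow(Add(6, 4), 2)), Function('j')(-15)) = Mul(Pow(Add(5, Pow(Add(6, 4), 2)), 2), Pow(-15, 2)) = Mul(Pow(Add(5, Pow(10, 2)), 2), 225) = Mul(Pow(Add(5, 100), 2), 225) = Mul(Pow(105, 2), 225) = Mul(11025, 225) = 2480625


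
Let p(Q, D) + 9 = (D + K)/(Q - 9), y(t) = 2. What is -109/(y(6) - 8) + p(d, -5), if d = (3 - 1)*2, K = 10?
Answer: 49/6 ≈ 8.1667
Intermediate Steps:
d = 4 (d = 2*2 = 4)
p(Q, D) = -9 + (10 + D)/(-9 + Q) (p(Q, D) = -9 + (D + 10)/(Q - 9) = -9 + (10 + D)/(-9 + Q))
-109/(y(6) - 8) + p(d, -5) = -109/(2 - 8) + (91 - 5 - 9*4)/(-9 + 4) = -109/(-6) + (91 - 5 - 36)/(-5) = -⅙*(-109) - ⅕*50 = 109/6 - 10 = 49/6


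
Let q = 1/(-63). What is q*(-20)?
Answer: 20/63 ≈ 0.31746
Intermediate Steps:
q = -1/63 ≈ -0.015873
q*(-20) = -1/63*(-20) = 20/63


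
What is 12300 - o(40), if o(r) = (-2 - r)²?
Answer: 10536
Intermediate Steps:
12300 - o(40) = 12300 - (2 + 40)² = 12300 - 1*42² = 12300 - 1*1764 = 12300 - 1764 = 10536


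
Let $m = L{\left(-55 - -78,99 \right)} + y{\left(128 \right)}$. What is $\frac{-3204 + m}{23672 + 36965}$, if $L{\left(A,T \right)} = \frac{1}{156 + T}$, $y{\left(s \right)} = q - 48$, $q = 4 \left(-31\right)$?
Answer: $- \frac{860879}{15462435} \approx -0.055676$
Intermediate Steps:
$q = -124$
$y{\left(s \right)} = -172$ ($y{\left(s \right)} = -124 - 48 = -172$)
$m = - \frac{43859}{255}$ ($m = \frac{1}{156 + 99} - 172 = \frac{1}{255} - 172 = - \frac{43859}{255} \approx -172.0$)
$\frac{-3204 + m}{23672 + 36965} = \frac{-3204 - \frac{43859}{255}}{23672 + 36965} = - \frac{860879}{255 \cdot 60637} = \left(- \frac{860879}{255}\right) \frac{1}{60637} = - \frac{860879}{15462435}$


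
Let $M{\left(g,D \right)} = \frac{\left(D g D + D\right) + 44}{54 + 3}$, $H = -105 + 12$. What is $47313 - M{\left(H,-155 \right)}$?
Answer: $\frac{1643759}{19} \approx 86514.0$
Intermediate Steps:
$H = -93$
$M{\left(g,D \right)} = \frac{44}{57} + \frac{D}{57} + \frac{g D^{2}}{57}$ ($M{\left(g,D \right)} = \frac{\left(g D^{2} + D\right) + 44}{57} = \left(\left(D + g D^{2}\right) + 44\right) \frac{1}{57} = \left(44 + D + g D^{2}\right) \frac{1}{57} = \frac{44}{57} + \frac{D}{57} + \frac{g D^{2}}{57}$)
$47313 - M{\left(H,-155 \right)} = 47313 - \left(\frac{44}{57} + \frac{1}{57} \left(-155\right) + \frac{1}{57} \left(-93\right) \left(-155\right)^{2}\right) = 47313 - \left(\frac{44}{57} - \frac{155}{57} + \frac{1}{57} \left(-93\right) 24025\right) = 47313 - \left(\frac{44}{57} - \frac{155}{57} - \frac{744775}{19}\right) = 47313 - - \frac{744812}{19} = 47313 + \frac{744812}{19} = \frac{1643759}{19}$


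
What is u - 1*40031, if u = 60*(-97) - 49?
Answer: -45900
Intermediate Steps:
u = -5869 (u = -5820 - 49 = -5869)
u - 1*40031 = -5869 - 1*40031 = -5869 - 40031 = -45900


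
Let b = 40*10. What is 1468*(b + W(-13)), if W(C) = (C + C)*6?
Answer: 358192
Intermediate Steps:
W(C) = 12*C (W(C) = (2*C)*6 = 12*C)
b = 400
1468*(b + W(-13)) = 1468*(400 + 12*(-13)) = 1468*(400 - 156) = 1468*244 = 358192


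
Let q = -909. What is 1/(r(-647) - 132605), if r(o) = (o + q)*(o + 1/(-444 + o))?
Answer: 1091/953674113 ≈ 1.1440e-6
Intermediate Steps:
r(o) = (-909 + o)*(o + 1/(-444 + o)) (r(o) = (o - 909)*(o + 1/(-444 + o)) = (-909 + o)*(o + 1/(-444 + o)))
1/(r(-647) - 132605) = 1/((-909 + (-647)**3 - 1353*(-647)**2 + 403597*(-647))/(-444 - 647) - 132605) = 1/((-909 - 270840023 - 1353*418609 - 261127259)/(-1091) - 132605) = 1/(-(-909 - 270840023 - 566377977 - 261127259)/1091 - 132605) = 1/(-1/1091*(-1098346168) - 132605) = 1/(1098346168/1091 - 132605) = 1/(953674113/1091) = 1091/953674113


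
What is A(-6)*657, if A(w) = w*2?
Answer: -7884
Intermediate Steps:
A(w) = 2*w
A(-6)*657 = (2*(-6))*657 = -12*657 = -7884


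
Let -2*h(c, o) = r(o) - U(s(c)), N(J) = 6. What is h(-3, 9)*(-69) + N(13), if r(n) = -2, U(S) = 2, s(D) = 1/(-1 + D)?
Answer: -132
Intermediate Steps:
h(c, o) = 2 (h(c, o) = -(-2 - 1*2)/2 = -(-2 - 2)/2 = -1/2*(-4) = 2)
h(-3, 9)*(-69) + N(13) = 2*(-69) + 6 = -138 + 6 = -132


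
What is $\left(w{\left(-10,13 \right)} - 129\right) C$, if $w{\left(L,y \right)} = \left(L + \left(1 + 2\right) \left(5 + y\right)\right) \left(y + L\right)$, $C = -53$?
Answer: $-159$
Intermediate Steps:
$w{\left(L,y \right)} = \left(L + y\right) \left(15 + L + 3 y\right)$ ($w{\left(L,y \right)} = \left(L + 3 \left(5 + y\right)\right) \left(L + y\right) = \left(L + \left(15 + 3 y\right)\right) \left(L + y\right) = \left(15 + L + 3 y\right) \left(L + y\right) = \left(L + y\right) \left(15 + L + 3 y\right)$)
$\left(w{\left(-10,13 \right)} - 129\right) C = \left(\left(\left(-10\right)^{2} + 3 \cdot 13^{2} + 15 \left(-10\right) + 15 \cdot 13 + 4 \left(-10\right) 13\right) - 129\right) \left(-53\right) = \left(\left(100 + 3 \cdot 169 - 150 + 195 - 520\right) - 129\right) \left(-53\right) = \left(\left(100 + 507 - 150 + 195 - 520\right) - 129\right) \left(-53\right) = \left(132 - 129\right) \left(-53\right) = 3 \left(-53\right) = -159$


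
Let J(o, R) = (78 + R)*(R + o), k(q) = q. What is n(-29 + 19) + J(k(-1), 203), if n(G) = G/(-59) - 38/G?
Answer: 16745961/295 ≈ 56766.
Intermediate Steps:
n(G) = -38/G - G/59 (n(G) = G*(-1/59) - 38/G = -G/59 - 38/G = -38/G - G/59)
n(-29 + 19) + J(k(-1), 203) = (-38/(-29 + 19) - (-29 + 19)/59) + (203² + 78*203 + 78*(-1) + 203*(-1)) = (-38/(-10) - 1/59*(-10)) + (41209 + 15834 - 78 - 203) = (-38*(-⅒) + 10/59) + 56762 = (19/5 + 10/59) + 56762 = 1171/295 + 56762 = 16745961/295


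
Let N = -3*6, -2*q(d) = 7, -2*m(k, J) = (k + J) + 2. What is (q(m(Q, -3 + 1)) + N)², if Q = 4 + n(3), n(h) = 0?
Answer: 1849/4 ≈ 462.25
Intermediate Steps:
Q = 4 (Q = 4 + 0 = 4)
m(k, J) = -1 - J/2 - k/2 (m(k, J) = -((k + J) + 2)/2 = -((J + k) + 2)/2 = -(2 + J + k)/2 = -1 - J/2 - k/2)
q(d) = -7/2 (q(d) = -½*7 = -7/2)
N = -18
(q(m(Q, -3 + 1)) + N)² = (-7/2 - 18)² = (-43/2)² = 1849/4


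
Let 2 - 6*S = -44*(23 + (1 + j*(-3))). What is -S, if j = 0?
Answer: -529/3 ≈ -176.33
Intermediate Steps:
S = 529/3 (S = ⅓ - (-22)*(23 + (1 + 0*(-3)))/3 = ⅓ - (-22)*(23 + (1 + 0))/3 = ⅓ - (-22)*(23 + 1)/3 = ⅓ - (-22)*24/3 = ⅓ - ⅙*(-1056) = ⅓ + 176 = 529/3 ≈ 176.33)
-S = -1*529/3 = -529/3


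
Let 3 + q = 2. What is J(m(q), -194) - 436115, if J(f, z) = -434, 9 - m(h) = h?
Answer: -436549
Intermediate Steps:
q = -1 (q = -3 + 2 = -1)
m(h) = 9 - h
J(m(q), -194) - 436115 = -434 - 436115 = -436549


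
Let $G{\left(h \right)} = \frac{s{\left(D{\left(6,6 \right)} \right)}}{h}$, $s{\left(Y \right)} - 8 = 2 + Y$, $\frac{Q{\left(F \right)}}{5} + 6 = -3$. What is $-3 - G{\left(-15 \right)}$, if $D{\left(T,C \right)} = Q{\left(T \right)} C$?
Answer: $- \frac{61}{3} \approx -20.333$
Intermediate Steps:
$Q{\left(F \right)} = -45$ ($Q{\left(F \right)} = -30 + 5 \left(-3\right) = -30 - 15 = -45$)
$D{\left(T,C \right)} = - 45 C$
$s{\left(Y \right)} = 10 + Y$ ($s{\left(Y \right)} = 8 + \left(2 + Y\right) = 10 + Y$)
$G{\left(h \right)} = - \frac{260}{h}$ ($G{\left(h \right)} = \frac{10 - 270}{h} = - \frac{260}{h}$)
$-3 - G{\left(-15 \right)} = -3 - - \frac{260}{-15} = -3 - \left(-260\right) \left(- \frac{1}{15}\right) = -3 - \frac{52}{3} = - \frac{61}{3}$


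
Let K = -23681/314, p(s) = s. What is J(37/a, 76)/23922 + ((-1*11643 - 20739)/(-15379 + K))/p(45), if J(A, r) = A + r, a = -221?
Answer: 911352369347/18325000878210 ≈ 0.049733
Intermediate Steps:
K = -23681/314 (K = -23681*1/314 = -23681/314 ≈ -75.417)
J(37/a, 76)/23922 + ((-1*11643 - 20739)/(-15379 + K))/p(45) = (37/(-221) + 76)/23922 + ((-1*11643 - 20739)/(-15379 - 23681/314))/45 = (37*(-1/221) + 76)*(1/23922) + ((-11643 - 20739)/(-4852687/314))*(1/45) = (-37/221 + 76)*(1/23922) - 32382*(-314/4852687)*(1/45) = (16759/221)*(1/23922) + (1452564/693241)*(1/45) = 16759/5286762 + 161396/3466205 = 911352369347/18325000878210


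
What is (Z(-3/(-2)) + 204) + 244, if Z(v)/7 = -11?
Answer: 371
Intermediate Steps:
Z(v) = -77 (Z(v) = 7*(-11) = -77)
(Z(-3/(-2)) + 204) + 244 = (-77 + 204) + 244 = 127 + 244 = 371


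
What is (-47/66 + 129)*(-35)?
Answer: -296345/66 ≈ -4490.1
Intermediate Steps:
(-47/66 + 129)*(-35) = (8467/66)*(-35) = -296345/66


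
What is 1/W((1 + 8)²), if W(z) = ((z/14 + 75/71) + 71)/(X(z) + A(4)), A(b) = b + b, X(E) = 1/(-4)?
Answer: 15407/154750 ≈ 0.099561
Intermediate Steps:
X(E) = -¼
A(b) = 2*b
W(z) = 20464/2201 + 2*z/217 (W(z) = ((z/14 + 75/71) + 71)/(-¼ + 2*4) = ((z*(1/14) + 75*(1/71)) + 71)/(-¼ + 8) = ((z/14 + 75/71) + 71)/(31/4) = ((75/71 + z/14) + 71)*(4/31) = (5116/71 + z/14)*(4/31) = 20464/2201 + 2*z/217)
1/W((1 + 8)²) = 1/(20464/2201 + 2*(1 + 8)²/217) = 1/(20464/2201 + (2/217)*9²) = 1/(20464/2201 + (2/217)*81) = 1/(20464/2201 + 162/217) = 1/(154750/15407) = 15407/154750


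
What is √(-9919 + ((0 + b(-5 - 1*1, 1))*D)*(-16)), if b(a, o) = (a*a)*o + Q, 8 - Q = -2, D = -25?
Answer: √8481 ≈ 92.092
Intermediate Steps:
Q = 10 (Q = 8 - 1*(-2) = 8 + 2 = 10)
b(a, o) = 10 + o*a² (b(a, o) = (a*a)*o + 10 = a²*o + 10 = o*a² + 10 = 10 + o*a²)
√(-9919 + ((0 + b(-5 - 1*1, 1))*D)*(-16)) = √(-9919 + ((0 + (10 + 1*(-5 - 1*1)²))*(-25))*(-16)) = √(-9919 + ((0 + (10 + 1*(-5 - 1)²))*(-25))*(-16)) = √(-9919 + ((0 + (10 + 1*(-6)²))*(-25))*(-16)) = √(-9919 + ((0 + (10 + 1*36))*(-25))*(-16)) = √(-9919 + ((0 + (10 + 36))*(-25))*(-16)) = √(-9919 + ((0 + 46)*(-25))*(-16)) = √(-9919 + (46*(-25))*(-16)) = √(-9919 - 1150*(-16)) = √(-9919 + 18400) = √8481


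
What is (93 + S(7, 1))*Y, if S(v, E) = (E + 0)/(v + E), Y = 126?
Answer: 46935/4 ≈ 11734.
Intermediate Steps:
S(v, E) = E/(E + v)
(93 + S(7, 1))*Y = (93 + 1/(1 + 7))*126 = (93 + 1/8)*126 = (93 + 1*(⅛))*126 = (93 + ⅛)*126 = (745/8)*126 = 46935/4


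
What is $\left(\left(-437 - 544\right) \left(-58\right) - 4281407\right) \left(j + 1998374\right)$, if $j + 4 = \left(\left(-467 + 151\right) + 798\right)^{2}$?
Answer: $-9423586879246$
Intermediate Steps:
$j = 232320$ ($j = -4 + \left(\left(-467 + 151\right) + 798\right)^{2} = -4 + \left(-316 + 798\right)^{2} = -4 + 482^{2} = -4 + 232324 = 232320$)
$\left(\left(-437 - 544\right) \left(-58\right) - 4281407\right) \left(j + 1998374\right) = \left(\left(-437 - 544\right) \left(-58\right) - 4281407\right) \left(232320 + 1998374\right) = \left(\left(-981\right) \left(-58\right) - 4281407\right) 2230694 = \left(56898 - 4281407\right) 2230694 = \left(-4224509\right) 2230694 = -9423586879246$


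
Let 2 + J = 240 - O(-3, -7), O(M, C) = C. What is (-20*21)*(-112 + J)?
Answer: -55860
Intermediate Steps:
J = 245 (J = -2 + (240 - 1*(-7)) = -2 + (240 + 7) = -2 + 247 = 245)
(-20*21)*(-112 + J) = (-20*21)*(-112 + 245) = -420*133 = -55860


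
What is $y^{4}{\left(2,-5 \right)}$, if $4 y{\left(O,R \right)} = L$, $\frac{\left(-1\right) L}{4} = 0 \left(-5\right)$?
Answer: $0$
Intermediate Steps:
$L = 0$ ($L = - 4 \cdot 0 \left(-5\right) = \left(-4\right) 0 = 0$)
$y{\left(O,R \right)} = 0$ ($y{\left(O,R \right)} = \frac{1}{4} \cdot 0 = 0$)
$y^{4}{\left(2,-5 \right)} = 0^{4} = 0$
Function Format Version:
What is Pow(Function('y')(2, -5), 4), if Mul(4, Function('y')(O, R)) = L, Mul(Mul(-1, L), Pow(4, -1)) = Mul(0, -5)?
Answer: 0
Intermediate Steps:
L = 0 (L = Mul(-4, Mul(0, -5)) = Mul(-4, 0) = 0)
Function('y')(O, R) = 0 (Function('y')(O, R) = Mul(Rational(1, 4), 0) = 0)
Pow(Function('y')(2, -5), 4) = Pow(0, 4) = 0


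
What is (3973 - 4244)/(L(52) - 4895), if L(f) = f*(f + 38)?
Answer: 271/215 ≈ 1.2605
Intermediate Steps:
L(f) = f*(38 + f)
(3973 - 4244)/(L(52) - 4895) = (3973 - 4244)/(52*(38 + 52) - 4895) = -271/(52*90 - 4895) = -271/(4680 - 4895) = -271/(-215) = -271*(-1/215) = 271/215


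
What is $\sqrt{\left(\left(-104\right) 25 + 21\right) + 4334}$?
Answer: $3 \sqrt{195} \approx 41.893$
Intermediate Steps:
$\sqrt{\left(\left(-104\right) 25 + 21\right) + 4334} = \sqrt{\left(-2600 + 21\right) + 4334} = \sqrt{-2579 + 4334} = \sqrt{1755} = 3 \sqrt{195}$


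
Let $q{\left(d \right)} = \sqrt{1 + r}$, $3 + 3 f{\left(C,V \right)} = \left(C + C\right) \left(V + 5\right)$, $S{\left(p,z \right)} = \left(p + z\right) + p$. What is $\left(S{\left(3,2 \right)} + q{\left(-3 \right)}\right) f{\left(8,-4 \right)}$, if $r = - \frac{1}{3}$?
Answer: $\frac{104}{3} + \frac{13 \sqrt{6}}{9} \approx 38.205$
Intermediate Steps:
$r = - \frac{1}{3}$ ($r = \left(-1\right) \frac{1}{3} = - \frac{1}{3} \approx -0.33333$)
$S{\left(p,z \right)} = z + 2 p$
$f{\left(C,V \right)} = -1 + \frac{2 C \left(5 + V\right)}{3}$ ($f{\left(C,V \right)} = -1 + \frac{\left(C + C\right) \left(V + 5\right)}{3} = -1 + \frac{2 C \left(5 + V\right)}{3}$)
$q{\left(d \right)} = \frac{\sqrt{6}}{3}$ ($q{\left(d \right)} = \sqrt{1 - \frac{1}{3}} = \sqrt{\frac{2}{3}} = \frac{\sqrt{6}}{3}$)
$\left(S{\left(3,2 \right)} + q{\left(-3 \right)}\right) f{\left(8,-4 \right)} = \left(\left(2 + 2 \cdot 3\right) + \frac{\sqrt{6}}{3}\right) \left(-1 + \frac{10}{3} \cdot 8 + \frac{2}{3} \cdot 8 \left(-4\right)\right) = \left(\left(2 + 6\right) + \frac{\sqrt{6}}{3}\right) \left(-1 + \frac{80}{3} - \frac{64}{3}\right) = \left(8 + \frac{\sqrt{6}}{3}\right) \frac{13}{3} = \frac{104}{3} + \frac{13 \sqrt{6}}{9}$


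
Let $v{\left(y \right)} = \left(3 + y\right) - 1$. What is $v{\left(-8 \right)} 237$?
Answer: $-1422$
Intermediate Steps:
$v{\left(y \right)} = 2 + y$
$v{\left(-8 \right)} 237 = \left(2 - 8\right) 237 = \left(-6\right) 237 = -1422$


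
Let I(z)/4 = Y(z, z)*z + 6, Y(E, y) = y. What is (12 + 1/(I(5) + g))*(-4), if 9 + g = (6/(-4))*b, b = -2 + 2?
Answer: -5524/115 ≈ -48.035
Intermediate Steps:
I(z) = 24 + 4*z**2 (I(z) = 4*(z*z + 6) = 4*(z**2 + 6) = 4*(6 + z**2) = 24 + 4*z**2)
b = 0
g = -9 (g = -9 + (6/(-4))*0 = -9 + (6*(-1/4))*0 = -9 - 3/2*0 = -9 + 0 = -9)
(12 + 1/(I(5) + g))*(-4) = (12 + 1/((24 + 4*5**2) - 9))*(-4) = (12 + 1/((24 + 4*25) - 9))*(-4) = (12 + 1/((24 + 100) - 9))*(-4) = (12 + 1/(124 - 9))*(-4) = (12 + 1/115)*(-4) = (1381/115)*(-4) = -5524/115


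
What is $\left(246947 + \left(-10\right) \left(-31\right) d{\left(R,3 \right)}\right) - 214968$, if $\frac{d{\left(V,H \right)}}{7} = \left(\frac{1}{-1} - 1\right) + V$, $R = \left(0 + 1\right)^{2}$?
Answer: $29809$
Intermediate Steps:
$R = 1$ ($R = 1^{2} = 1$)
$d{\left(V,H \right)} = -14 + 7 V$ ($d{\left(V,H \right)} = 7 \left(\left(\frac{1}{-1} - 1\right) + V\right) = 7 \left(\left(-1 - 1\right) + V\right) = 7 \left(-2 + V\right) = -14 + 7 V$)
$\left(246947 + \left(-10\right) \left(-31\right) d{\left(R,3 \right)}\right) - 214968 = \left(246947 + \left(-10\right) \left(-31\right) \left(-14 + 7 \cdot 1\right)\right) - 214968 = \left(246947 + 310 \left(-14 + 7\right)\right) - 214968 = \left(246947 + 310 \left(-7\right)\right) - 214968 = \left(246947 - 2170\right) - 214968 = 244777 - 214968 = 29809$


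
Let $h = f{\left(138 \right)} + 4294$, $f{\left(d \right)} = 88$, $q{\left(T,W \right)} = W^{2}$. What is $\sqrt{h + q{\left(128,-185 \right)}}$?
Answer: $\sqrt{38607} \approx 196.49$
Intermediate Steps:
$h = 4382$ ($h = 88 + 4294 = 4382$)
$\sqrt{h + q{\left(128,-185 \right)}} = \sqrt{4382 + \left(-185\right)^{2}} = \sqrt{4382 + 34225} = \sqrt{38607}$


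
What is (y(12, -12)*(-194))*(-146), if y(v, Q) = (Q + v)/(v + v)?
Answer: 0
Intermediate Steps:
y(v, Q) = (Q + v)/(2*v) (y(v, Q) = (Q + v)/((2*v)) = (Q + v)*(1/(2*v)) = (Q + v)/(2*v))
(y(12, -12)*(-194))*(-146) = (((1/2)*(-12 + 12)/12)*(-194))*(-146) = (((1/2)*(1/12)*0)*(-194))*(-146) = (0*(-194))*(-146) = 0*(-146) = 0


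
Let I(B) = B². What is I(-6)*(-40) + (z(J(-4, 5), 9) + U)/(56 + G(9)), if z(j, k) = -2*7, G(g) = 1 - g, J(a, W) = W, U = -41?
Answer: -69175/48 ≈ -1441.1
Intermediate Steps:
z(j, k) = -14
I(-6)*(-40) + (z(J(-4, 5), 9) + U)/(56 + G(9)) = (-6)²*(-40) + (-14 - 41)/(56 + (1 - 1*9)) = 36*(-40) - 55/(56 + (1 - 9)) = -1440 - 55/(56 - 8) = -1440 - 55/48 = -69175/48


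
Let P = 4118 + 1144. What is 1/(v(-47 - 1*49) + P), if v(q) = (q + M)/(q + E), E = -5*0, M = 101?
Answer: 96/505147 ≈ 0.00019004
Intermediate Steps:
E = 0
v(q) = (101 + q)/q (v(q) = (q + 101)/(q + 0) = (101 + q)/q)
P = 5262
1/(v(-47 - 1*49) + P) = 1/((101 + (-47 - 1*49))/(-47 - 1*49) + 5262) = 1/((101 + (-47 - 49))/(-47 - 49) + 5262) = 1/((101 - 96)/(-96) + 5262) = 1/(-1/96*5 + 5262) = 1/(-5/96 + 5262) = 1/(505147/96) = 96/505147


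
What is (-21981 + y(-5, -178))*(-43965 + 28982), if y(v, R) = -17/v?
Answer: 1646451904/5 ≈ 3.2929e+8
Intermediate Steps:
(-21981 + y(-5, -178))*(-43965 + 28982) = (-21981 - 17/(-5))*(-43965 + 28982) = (-21981 - 17*(-⅕))*(-14983) = (-21981 + 17/5)*(-14983) = -109888/5*(-14983) = 1646451904/5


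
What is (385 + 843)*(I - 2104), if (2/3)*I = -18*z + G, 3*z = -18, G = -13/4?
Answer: -4781525/2 ≈ -2.3908e+6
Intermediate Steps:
G = -13/4 (G = -13*¼ = -13/4 ≈ -3.2500)
z = -6 (z = (⅓)*(-18) = -6)
I = 1257/8 (I = 3*(-18*(-6) - 13/4)/2 = 3*(108 - 13/4)/2 = (3/2)*(419/4) = 1257/8 ≈ 157.13)
(385 + 843)*(I - 2104) = (385 + 843)*(1257/8 - 2104) = 1228*(-15575/8) = -4781525/2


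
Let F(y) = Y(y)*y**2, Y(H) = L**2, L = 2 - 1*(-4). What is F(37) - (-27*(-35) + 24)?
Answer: 48315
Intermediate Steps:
L = 6 (L = 2 + 4 = 6)
Y(H) = 36 (Y(H) = 6**2 = 36)
F(y) = 36*y**2
F(37) - (-27*(-35) + 24) = 36*37**2 - (-27*(-35) + 24) = 36*1369 - (945 + 24) = 49284 - 1*969 = 49284 - 969 = 48315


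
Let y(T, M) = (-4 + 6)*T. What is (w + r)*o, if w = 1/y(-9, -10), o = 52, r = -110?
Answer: -51506/9 ≈ -5722.9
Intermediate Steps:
y(T, M) = 2*T
w = -1/18 (w = 1/(2*(-9)) = 1/(-18) = -1/18 ≈ -0.055556)
(w + r)*o = (-1/18 - 110)*52 = -1981/18*52 = -51506/9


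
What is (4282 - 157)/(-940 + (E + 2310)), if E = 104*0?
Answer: 825/274 ≈ 3.0109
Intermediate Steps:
E = 0
(4282 - 157)/(-940 + (E + 2310)) = (4282 - 157)/(-940 + (0 + 2310)) = 4125/(-940 + 2310) = 4125/1370 = 4125*(1/1370) = 825/274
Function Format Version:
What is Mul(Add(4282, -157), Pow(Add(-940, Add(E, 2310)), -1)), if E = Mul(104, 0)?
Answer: Rational(825, 274) ≈ 3.0109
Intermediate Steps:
E = 0
Mul(Add(4282, -157), Pow(Add(-940, Add(E, 2310)), -1)) = Mul(Add(4282, -157), Pow(Add(-940, Add(0, 2310)), -1)) = Mul(4125, Pow(Add(-940, 2310), -1)) = Mul(4125, Pow(1370, -1)) = Mul(4125, Rational(1, 1370)) = Rational(825, 274)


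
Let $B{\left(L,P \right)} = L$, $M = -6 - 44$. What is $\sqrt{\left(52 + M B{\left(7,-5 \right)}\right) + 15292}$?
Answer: $21 \sqrt{34} \approx 122.45$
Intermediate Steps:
$M = -50$
$\sqrt{\left(52 + M B{\left(7,-5 \right)}\right) + 15292} = \sqrt{\left(52 - 350\right) + 15292} = \sqrt{-298 + 15292} = \sqrt{14994} = 21 \sqrt{34}$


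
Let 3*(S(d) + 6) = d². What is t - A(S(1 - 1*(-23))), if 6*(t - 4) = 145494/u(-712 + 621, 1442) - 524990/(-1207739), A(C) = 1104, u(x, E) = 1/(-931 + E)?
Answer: 44892162519658/3623217 ≈ 1.2390e+7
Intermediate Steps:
S(d) = -6 + d²/3
t = 44896162551226/3623217 (t = 4 + (145494/(1/(-931 + 1442)) - 524990/(-1207739))/6 = 4 + (145494/(1/511) - 524990*(-1/1207739))/6 = 4 + (145494/(1/511) + 524990/1207739)/6 = 4 + (145494*511 + 524990/1207739)/6 = 4 + (74347434 + 524990/1207739)/6 = 4 + (⅙)*(89792296116716/1207739) = 4 + 44896148058358/3623217 = 44896162551226/3623217 ≈ 1.2391e+7)
t - A(S(1 - 1*(-23))) = 44896162551226/3623217 - 1*1104 = 44896162551226/3623217 - 1104 = 44892162519658/3623217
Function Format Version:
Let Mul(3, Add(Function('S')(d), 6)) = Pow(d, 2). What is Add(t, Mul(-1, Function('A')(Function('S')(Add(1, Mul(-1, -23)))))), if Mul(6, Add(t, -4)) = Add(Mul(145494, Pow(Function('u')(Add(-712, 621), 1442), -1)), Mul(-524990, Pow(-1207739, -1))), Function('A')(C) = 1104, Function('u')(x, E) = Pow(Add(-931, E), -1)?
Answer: Rational(44892162519658, 3623217) ≈ 1.2390e+7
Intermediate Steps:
Function('S')(d) = Add(-6, Mul(Rational(1, 3), Pow(d, 2)))
t = Rational(44896162551226, 3623217) (t = Add(4, Mul(Rational(1, 6), Add(Mul(145494, Pow(Pow(Add(-931, 1442), -1), -1)), Mul(-524990, Pow(-1207739, -1))))) = Add(4, Mul(Rational(1, 6), Add(Mul(145494, Pow(Pow(511, -1), -1)), Mul(-524990, Rational(-1, 1207739))))) = Add(4, Mul(Rational(1, 6), Add(Mul(145494, Pow(Rational(1, 511), -1)), Rational(524990, 1207739)))) = Add(4, Mul(Rational(1, 6), Add(Mul(145494, 511), Rational(524990, 1207739)))) = Add(4, Mul(Rational(1, 6), Add(74347434, Rational(524990, 1207739)))) = Add(4, Mul(Rational(1, 6), Rational(89792296116716, 1207739))) = Add(4, Rational(44896148058358, 3623217)) = Rational(44896162551226, 3623217) ≈ 1.2391e+7)
Add(t, Mul(-1, Function('A')(Function('S')(Add(1, Mul(-1, -23)))))) = Add(Rational(44896162551226, 3623217), Mul(-1, 1104)) = Add(Rational(44896162551226, 3623217), -1104) = Rational(44892162519658, 3623217)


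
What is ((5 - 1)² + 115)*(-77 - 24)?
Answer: -13231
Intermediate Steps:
((5 - 1)² + 115)*(-77 - 24) = (4² + 115)*(-101) = (16 + 115)*(-101) = 131*(-101) = -13231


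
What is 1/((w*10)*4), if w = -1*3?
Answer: -1/120 ≈ -0.0083333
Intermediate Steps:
w = -3
1/((w*10)*4) = 1/(-3*10*4) = 1/(-30*4) = 1/(-120) = -1/120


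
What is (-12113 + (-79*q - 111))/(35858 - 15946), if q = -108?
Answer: -923/4978 ≈ -0.18542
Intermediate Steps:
(-12113 + (-79*q - 111))/(35858 - 15946) = (-12113 + (-79*(-108) - 111))/(35858 - 15946) = (-12113 + (8532 - 111))/19912 = (-12113 + 8421)*(1/19912) = -3692*1/19912 = -923/4978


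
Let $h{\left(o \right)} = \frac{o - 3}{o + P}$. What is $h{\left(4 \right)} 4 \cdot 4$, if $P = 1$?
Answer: $\frac{16}{5} \approx 3.2$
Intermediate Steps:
$h{\left(o \right)} = \frac{-3 + o}{1 + o}$ ($h{\left(o \right)} = \frac{o - 3}{o + 1} = \frac{-3 + o}{1 + o}$)
$h{\left(4 \right)} 4 \cdot 4 = \frac{-3 + 4}{1 + 4} \cdot 4 \cdot 4 = \frac{1}{5} \cdot 1 \cdot 4 \cdot 4 = \frac{1}{5} \cdot 4 \cdot 4 = \frac{4}{5} \cdot 4 = \frac{16}{5}$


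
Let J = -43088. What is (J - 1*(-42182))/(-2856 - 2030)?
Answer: 453/2443 ≈ 0.18543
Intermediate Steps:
(J - 1*(-42182))/(-2856 - 2030) = (-43088 - 1*(-42182))/(-2856 - 2030) = (-43088 + 42182)/(-4886) = -906*(-1/4886) = 453/2443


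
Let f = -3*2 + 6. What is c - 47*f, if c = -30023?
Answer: -30023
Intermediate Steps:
f = 0 (f = -6 + 6 = 0)
c - 47*f = -30023 - 47*0 = -30023 + 0 = -30023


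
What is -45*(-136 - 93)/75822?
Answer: 3435/25274 ≈ 0.13591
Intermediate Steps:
-45*(-136 - 93)/75822 = -45*(-229)*(1/75822) = 10305*(1/75822) = 3435/25274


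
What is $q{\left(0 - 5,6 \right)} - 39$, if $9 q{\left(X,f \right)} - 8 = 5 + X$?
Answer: $- \frac{343}{9} \approx -38.111$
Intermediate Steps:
$q{\left(X,f \right)} = \frac{13}{9} + \frac{X}{9}$ ($q{\left(X,f \right)} = \frac{8}{9} + \frac{5 + X}{9} = \frac{8}{9} + \left(\frac{5}{9} + \frac{X}{9}\right) = \frac{13}{9} + \frac{X}{9}$)
$q{\left(0 - 5,6 \right)} - 39 = \left(\frac{13}{9} + \frac{0 - 5}{9}\right) - 39 = \left(\frac{13}{9} + \frac{1}{9} \left(-5\right)\right) - 39 = \left(\frac{13}{9} - \frac{5}{9}\right) - 39 = \frac{8}{9} - 39 = - \frac{343}{9}$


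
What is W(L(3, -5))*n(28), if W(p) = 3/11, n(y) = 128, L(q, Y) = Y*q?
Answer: 384/11 ≈ 34.909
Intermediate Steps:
W(p) = 3/11 (W(p) = 3*(1/11) = 3/11)
W(L(3, -5))*n(28) = (3/11)*128 = 384/11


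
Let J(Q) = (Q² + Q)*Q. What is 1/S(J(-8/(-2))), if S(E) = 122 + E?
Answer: 1/202 ≈ 0.0049505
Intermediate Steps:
J(Q) = Q*(Q + Q²) (J(Q) = (Q + Q²)*Q = Q*(Q + Q²))
1/S(J(-8/(-2))) = 1/(122 + (-8/(-2))²*(1 - 8/(-2))) = 1/(122 + (-8*(-½))²*(1 - 8*(-½))) = 1/(122 + 4²*(1 + 4)) = 1/(122 + 16*5) = 1/(122 + 80) = 1/202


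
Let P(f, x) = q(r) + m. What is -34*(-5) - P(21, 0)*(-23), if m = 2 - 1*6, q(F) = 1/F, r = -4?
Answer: 289/4 ≈ 72.250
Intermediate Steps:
m = -4 (m = 2 - 6 = -4)
P(f, x) = -17/4 (P(f, x) = 1/(-4) - 4 = -1/4 - 4 = -17/4)
-34*(-5) - P(21, 0)*(-23) = -34*(-5) - 1*(-17/4)*(-23) = 170 + (17/4)*(-23) = 170 - 391/4 = 289/4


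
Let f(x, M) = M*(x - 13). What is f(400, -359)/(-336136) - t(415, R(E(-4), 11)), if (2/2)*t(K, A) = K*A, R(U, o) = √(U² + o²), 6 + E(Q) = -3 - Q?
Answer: 138933/336136 - 415*√146 ≈ -5014.0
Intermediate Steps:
f(x, M) = M*(-13 + x)
E(Q) = -9 - Q (E(Q) = -6 + (-3 - Q) = -9 - Q)
t(K, A) = A*K (t(K, A) = K*A = A*K)
f(400, -359)/(-336136) - t(415, R(E(-4), 11)) = -359*(-13 + 400)/(-336136) - √((-9 - 1*(-4))² + 11²)*415 = -359*387*(-1/336136) - √((-9 + 4)² + 121)*415 = -138933*(-1/336136) - √((-5)² + 121)*415 = 138933/336136 - √(25 + 121)*415 = 138933/336136 - √146*415 = 138933/336136 - 415*√146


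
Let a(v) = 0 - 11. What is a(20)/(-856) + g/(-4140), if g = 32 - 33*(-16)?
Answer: -21691/177192 ≈ -0.12242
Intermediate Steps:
g = 560 (g = 32 + 528 = 560)
a(v) = -11
a(20)/(-856) + g/(-4140) = -11/(-856) + 560/(-4140) = -11*(-1/856) + 560*(-1/4140) = 11/856 - 28/207 = -21691/177192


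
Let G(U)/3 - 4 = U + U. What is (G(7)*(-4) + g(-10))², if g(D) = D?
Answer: 51076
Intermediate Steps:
G(U) = 12 + 6*U (G(U) = 12 + 3*(U + U) = 12 + 3*(2*U) = 12 + 6*U)
(G(7)*(-4) + g(-10))² = ((12 + 6*7)*(-4) - 10)² = ((12 + 42)*(-4) - 10)² = (54*(-4) - 10)² = (-216 - 10)² = (-226)² = 51076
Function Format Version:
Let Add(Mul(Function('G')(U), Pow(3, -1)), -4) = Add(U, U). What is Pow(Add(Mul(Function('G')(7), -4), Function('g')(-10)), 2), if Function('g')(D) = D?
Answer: 51076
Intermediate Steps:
Function('G')(U) = Add(12, Mul(6, U)) (Function('G')(U) = Add(12, Mul(3, Add(U, U))) = Add(12, Mul(3, Mul(2, U))) = Add(12, Mul(6, U)))
Pow(Add(Mul(Function('G')(7), -4), Function('g')(-10)), 2) = Pow(Add(Mul(Add(12, Mul(6, 7)), -4), -10), 2) = Pow(Add(Mul(Add(12, 42), -4), -10), 2) = Pow(Add(Mul(54, -4), -10), 2) = Pow(Add(-216, -10), 2) = Pow(-226, 2) = 51076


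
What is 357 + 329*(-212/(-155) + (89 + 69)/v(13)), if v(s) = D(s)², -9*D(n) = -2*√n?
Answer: 329569163/4030 ≈ 81779.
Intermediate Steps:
D(n) = 2*√n/9 (D(n) = -(-2)*√n/9 = 2*√n/9)
v(s) = 4*s/81 (v(s) = (2*√s/9)² = 4*s/81)
357 + 329*(-212/(-155) + (89 + 69)/v(13)) = 357 + 329*(-212/(-155) + (89 + 69)/(((4/81)*13))) = 357 + 329*(-212*(-1/155) + 158/(52/81)) = 357 + 329*(212/155 + 158*(81/52)) = 357 + 329*(212/155 + 6399/26) = 357 + 329*(997357/4030) = 357 + 328130453/4030 = 329569163/4030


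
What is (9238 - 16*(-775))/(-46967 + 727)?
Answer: -10819/23120 ≈ -0.46795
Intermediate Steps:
(9238 - 16*(-775))/(-46967 + 727) = (9238 + 12400)/(-46240) = 21638*(-1/46240) = -10819/23120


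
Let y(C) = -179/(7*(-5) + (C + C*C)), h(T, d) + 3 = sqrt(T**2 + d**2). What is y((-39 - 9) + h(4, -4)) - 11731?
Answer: -72272530900/6160777 - 72316*sqrt(2)/6160777 ≈ -11731.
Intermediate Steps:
h(T, d) = -3 + sqrt(T**2 + d**2)
y(C) = -179/(-35 + C + C**2) (y(C) = -179/(-35 + (C + C**2)) = -179/(-35 + C + C**2))
y((-39 - 9) + h(4, -4)) - 11731 = -179/(-35 + ((-39 - 9) + (-3 + sqrt(4**2 + (-4)**2))) + ((-39 - 9) + (-3 + sqrt(4**2 + (-4)**2)))**2) - 11731 = -179/(-35 + (-48 + (-3 + sqrt(16 + 16))) + (-48 + (-3 + sqrt(16 + 16)))**2) - 11731 = -179/(-35 + (-48 + (-3 + sqrt(32))) + (-48 + (-3 + sqrt(32)))**2) - 11731 = -179/(-35 + (-48 + (-3 + 4*sqrt(2))) + (-48 + (-3 + 4*sqrt(2)))**2) - 11731 = -179/(-35 + (-51 + 4*sqrt(2)) + (-51 + 4*sqrt(2))**2) - 11731 = -179/(-86 + (-51 + 4*sqrt(2))**2 + 4*sqrt(2)) - 11731 = -11731 - 179/(-86 + (-51 + 4*sqrt(2))**2 + 4*sqrt(2))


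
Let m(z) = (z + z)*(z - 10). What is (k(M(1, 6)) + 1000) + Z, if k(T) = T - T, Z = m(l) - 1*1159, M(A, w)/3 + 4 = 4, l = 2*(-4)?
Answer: 129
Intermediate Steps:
l = -8
m(z) = 2*z*(-10 + z) (m(z) = (2*z)*(-10 + z) = 2*z*(-10 + z))
M(A, w) = 0 (M(A, w) = -12 + 3*4 = -12 + 12 = 0)
Z = -871 (Z = 2*(-8)*(-10 - 8) - 1*1159 = 2*(-8)*(-18) - 1159 = 288 - 1159 = -871)
k(T) = 0
(k(M(1, 6)) + 1000) + Z = (0 + 1000) - 871 = 1000 - 871 = 129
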